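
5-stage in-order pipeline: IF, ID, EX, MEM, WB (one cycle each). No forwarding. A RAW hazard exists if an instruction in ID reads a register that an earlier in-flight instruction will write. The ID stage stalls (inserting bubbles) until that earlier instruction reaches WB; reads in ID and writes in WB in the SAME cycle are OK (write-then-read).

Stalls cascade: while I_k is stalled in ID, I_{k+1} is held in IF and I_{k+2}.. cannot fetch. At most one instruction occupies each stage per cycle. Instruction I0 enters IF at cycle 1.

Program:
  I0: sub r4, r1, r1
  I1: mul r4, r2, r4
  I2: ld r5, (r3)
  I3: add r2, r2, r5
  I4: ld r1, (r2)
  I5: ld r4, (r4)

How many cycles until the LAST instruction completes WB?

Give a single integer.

Answer: 16

Derivation:
I0 sub r4 <- r1,r1: IF@1 ID@2 stall=0 (-) EX@3 MEM@4 WB@5
I1 mul r4 <- r2,r4: IF@2 ID@3 stall=2 (RAW on I0.r4 (WB@5)) EX@6 MEM@7 WB@8
I2 ld r5 <- r3: IF@3 ID@6 stall=0 (-) EX@7 MEM@8 WB@9
I3 add r2 <- r2,r5: IF@6 ID@7 stall=2 (RAW on I2.r5 (WB@9)) EX@10 MEM@11 WB@12
I4 ld r1 <- r2: IF@7 ID@10 stall=2 (RAW on I3.r2 (WB@12)) EX@13 MEM@14 WB@15
I5 ld r4 <- r4: IF@10 ID@13 stall=0 (-) EX@14 MEM@15 WB@16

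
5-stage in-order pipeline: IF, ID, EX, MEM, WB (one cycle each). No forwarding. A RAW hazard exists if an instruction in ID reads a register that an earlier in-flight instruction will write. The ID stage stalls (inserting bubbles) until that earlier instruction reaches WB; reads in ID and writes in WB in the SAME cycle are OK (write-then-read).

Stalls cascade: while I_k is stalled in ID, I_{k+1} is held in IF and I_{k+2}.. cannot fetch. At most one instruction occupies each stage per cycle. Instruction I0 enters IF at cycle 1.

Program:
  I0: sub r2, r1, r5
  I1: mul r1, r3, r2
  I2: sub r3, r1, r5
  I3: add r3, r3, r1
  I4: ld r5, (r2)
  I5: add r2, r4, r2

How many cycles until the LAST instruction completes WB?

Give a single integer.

I0 sub r2 <- r1,r5: IF@1 ID@2 stall=0 (-) EX@3 MEM@4 WB@5
I1 mul r1 <- r3,r2: IF@2 ID@3 stall=2 (RAW on I0.r2 (WB@5)) EX@6 MEM@7 WB@8
I2 sub r3 <- r1,r5: IF@3 ID@6 stall=2 (RAW on I1.r1 (WB@8)) EX@9 MEM@10 WB@11
I3 add r3 <- r3,r1: IF@6 ID@9 stall=2 (RAW on I2.r3 (WB@11)) EX@12 MEM@13 WB@14
I4 ld r5 <- r2: IF@9 ID@12 stall=0 (-) EX@13 MEM@14 WB@15
I5 add r2 <- r4,r2: IF@12 ID@13 stall=0 (-) EX@14 MEM@15 WB@16

Answer: 16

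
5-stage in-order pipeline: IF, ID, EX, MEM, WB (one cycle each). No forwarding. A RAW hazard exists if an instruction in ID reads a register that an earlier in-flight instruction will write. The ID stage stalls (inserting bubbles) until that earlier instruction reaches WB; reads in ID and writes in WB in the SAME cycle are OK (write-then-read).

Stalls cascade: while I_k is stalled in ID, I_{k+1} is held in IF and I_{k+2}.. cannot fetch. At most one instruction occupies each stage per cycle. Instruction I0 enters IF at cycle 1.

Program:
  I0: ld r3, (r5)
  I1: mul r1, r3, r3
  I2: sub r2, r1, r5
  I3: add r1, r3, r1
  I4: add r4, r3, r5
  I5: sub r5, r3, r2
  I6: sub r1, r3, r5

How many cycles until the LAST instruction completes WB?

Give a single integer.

I0 ld r3 <- r5: IF@1 ID@2 stall=0 (-) EX@3 MEM@4 WB@5
I1 mul r1 <- r3,r3: IF@2 ID@3 stall=2 (RAW on I0.r3 (WB@5)) EX@6 MEM@7 WB@8
I2 sub r2 <- r1,r5: IF@3 ID@6 stall=2 (RAW on I1.r1 (WB@8)) EX@9 MEM@10 WB@11
I3 add r1 <- r3,r1: IF@6 ID@9 stall=0 (-) EX@10 MEM@11 WB@12
I4 add r4 <- r3,r5: IF@9 ID@10 stall=0 (-) EX@11 MEM@12 WB@13
I5 sub r5 <- r3,r2: IF@10 ID@11 stall=0 (-) EX@12 MEM@13 WB@14
I6 sub r1 <- r3,r5: IF@11 ID@12 stall=2 (RAW on I5.r5 (WB@14)) EX@15 MEM@16 WB@17

Answer: 17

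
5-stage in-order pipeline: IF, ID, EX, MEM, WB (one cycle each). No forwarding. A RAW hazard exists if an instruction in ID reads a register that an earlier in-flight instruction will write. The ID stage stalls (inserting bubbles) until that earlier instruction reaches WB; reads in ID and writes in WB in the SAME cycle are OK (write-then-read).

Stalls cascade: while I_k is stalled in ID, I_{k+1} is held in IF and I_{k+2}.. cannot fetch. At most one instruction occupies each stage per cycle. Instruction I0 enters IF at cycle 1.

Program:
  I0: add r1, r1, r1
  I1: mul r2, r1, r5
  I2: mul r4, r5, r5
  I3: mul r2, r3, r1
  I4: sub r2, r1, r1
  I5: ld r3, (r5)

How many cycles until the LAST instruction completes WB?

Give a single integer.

I0 add r1 <- r1,r1: IF@1 ID@2 stall=0 (-) EX@3 MEM@4 WB@5
I1 mul r2 <- r1,r5: IF@2 ID@3 stall=2 (RAW on I0.r1 (WB@5)) EX@6 MEM@7 WB@8
I2 mul r4 <- r5,r5: IF@3 ID@6 stall=0 (-) EX@7 MEM@8 WB@9
I3 mul r2 <- r3,r1: IF@6 ID@7 stall=0 (-) EX@8 MEM@9 WB@10
I4 sub r2 <- r1,r1: IF@7 ID@8 stall=0 (-) EX@9 MEM@10 WB@11
I5 ld r3 <- r5: IF@8 ID@9 stall=0 (-) EX@10 MEM@11 WB@12

Answer: 12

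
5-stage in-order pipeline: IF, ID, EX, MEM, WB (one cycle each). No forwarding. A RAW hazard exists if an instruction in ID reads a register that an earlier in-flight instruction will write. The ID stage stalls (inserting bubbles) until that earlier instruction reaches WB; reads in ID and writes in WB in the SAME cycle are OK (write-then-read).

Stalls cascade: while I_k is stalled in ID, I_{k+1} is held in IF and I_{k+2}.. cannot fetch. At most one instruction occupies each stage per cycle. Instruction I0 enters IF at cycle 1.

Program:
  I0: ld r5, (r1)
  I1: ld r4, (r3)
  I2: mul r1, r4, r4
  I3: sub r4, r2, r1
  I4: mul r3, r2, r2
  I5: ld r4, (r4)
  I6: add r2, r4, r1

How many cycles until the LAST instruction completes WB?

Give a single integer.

I0 ld r5 <- r1: IF@1 ID@2 stall=0 (-) EX@3 MEM@4 WB@5
I1 ld r4 <- r3: IF@2 ID@3 stall=0 (-) EX@4 MEM@5 WB@6
I2 mul r1 <- r4,r4: IF@3 ID@4 stall=2 (RAW on I1.r4 (WB@6)) EX@7 MEM@8 WB@9
I3 sub r4 <- r2,r1: IF@4 ID@7 stall=2 (RAW on I2.r1 (WB@9)) EX@10 MEM@11 WB@12
I4 mul r3 <- r2,r2: IF@7 ID@10 stall=0 (-) EX@11 MEM@12 WB@13
I5 ld r4 <- r4: IF@10 ID@11 stall=1 (RAW on I3.r4 (WB@12)) EX@13 MEM@14 WB@15
I6 add r2 <- r4,r1: IF@11 ID@13 stall=2 (RAW on I5.r4 (WB@15)) EX@16 MEM@17 WB@18

Answer: 18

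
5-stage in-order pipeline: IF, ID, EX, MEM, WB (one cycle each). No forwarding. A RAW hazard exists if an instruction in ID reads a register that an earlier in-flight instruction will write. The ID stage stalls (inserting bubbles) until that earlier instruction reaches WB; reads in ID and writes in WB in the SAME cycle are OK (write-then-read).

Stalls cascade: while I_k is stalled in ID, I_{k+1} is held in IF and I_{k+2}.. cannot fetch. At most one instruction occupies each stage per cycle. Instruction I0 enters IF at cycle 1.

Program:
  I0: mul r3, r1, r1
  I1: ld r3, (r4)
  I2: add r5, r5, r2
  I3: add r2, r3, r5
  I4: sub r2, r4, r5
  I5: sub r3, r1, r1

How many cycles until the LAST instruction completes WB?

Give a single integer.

I0 mul r3 <- r1,r1: IF@1 ID@2 stall=0 (-) EX@3 MEM@4 WB@5
I1 ld r3 <- r4: IF@2 ID@3 stall=0 (-) EX@4 MEM@5 WB@6
I2 add r5 <- r5,r2: IF@3 ID@4 stall=0 (-) EX@5 MEM@6 WB@7
I3 add r2 <- r3,r5: IF@4 ID@5 stall=2 (RAW on I2.r5 (WB@7)) EX@8 MEM@9 WB@10
I4 sub r2 <- r4,r5: IF@5 ID@8 stall=0 (-) EX@9 MEM@10 WB@11
I5 sub r3 <- r1,r1: IF@8 ID@9 stall=0 (-) EX@10 MEM@11 WB@12

Answer: 12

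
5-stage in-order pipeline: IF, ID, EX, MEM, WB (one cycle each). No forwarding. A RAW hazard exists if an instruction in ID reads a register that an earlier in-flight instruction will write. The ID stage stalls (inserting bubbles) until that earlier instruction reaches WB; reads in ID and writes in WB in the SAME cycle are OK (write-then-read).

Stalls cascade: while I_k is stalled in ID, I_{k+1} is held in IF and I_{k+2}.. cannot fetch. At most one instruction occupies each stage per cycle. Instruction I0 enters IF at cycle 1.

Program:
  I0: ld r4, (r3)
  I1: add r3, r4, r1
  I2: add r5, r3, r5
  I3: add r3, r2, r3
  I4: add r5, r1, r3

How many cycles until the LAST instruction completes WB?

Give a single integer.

Answer: 15

Derivation:
I0 ld r4 <- r3: IF@1 ID@2 stall=0 (-) EX@3 MEM@4 WB@5
I1 add r3 <- r4,r1: IF@2 ID@3 stall=2 (RAW on I0.r4 (WB@5)) EX@6 MEM@7 WB@8
I2 add r5 <- r3,r5: IF@3 ID@6 stall=2 (RAW on I1.r3 (WB@8)) EX@9 MEM@10 WB@11
I3 add r3 <- r2,r3: IF@6 ID@9 stall=0 (-) EX@10 MEM@11 WB@12
I4 add r5 <- r1,r3: IF@9 ID@10 stall=2 (RAW on I3.r3 (WB@12)) EX@13 MEM@14 WB@15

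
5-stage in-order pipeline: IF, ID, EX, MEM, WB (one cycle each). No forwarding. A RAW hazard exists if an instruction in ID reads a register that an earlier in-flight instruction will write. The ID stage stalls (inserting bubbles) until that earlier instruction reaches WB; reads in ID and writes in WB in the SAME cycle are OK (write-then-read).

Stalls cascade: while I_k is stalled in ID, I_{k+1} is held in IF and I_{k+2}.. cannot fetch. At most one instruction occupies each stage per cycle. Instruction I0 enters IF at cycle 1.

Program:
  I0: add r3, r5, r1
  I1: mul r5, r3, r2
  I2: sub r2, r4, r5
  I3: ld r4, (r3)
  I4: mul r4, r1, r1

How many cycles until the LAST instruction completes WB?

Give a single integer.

Answer: 13

Derivation:
I0 add r3 <- r5,r1: IF@1 ID@2 stall=0 (-) EX@3 MEM@4 WB@5
I1 mul r5 <- r3,r2: IF@2 ID@3 stall=2 (RAW on I0.r3 (WB@5)) EX@6 MEM@7 WB@8
I2 sub r2 <- r4,r5: IF@3 ID@6 stall=2 (RAW on I1.r5 (WB@8)) EX@9 MEM@10 WB@11
I3 ld r4 <- r3: IF@6 ID@9 stall=0 (-) EX@10 MEM@11 WB@12
I4 mul r4 <- r1,r1: IF@9 ID@10 stall=0 (-) EX@11 MEM@12 WB@13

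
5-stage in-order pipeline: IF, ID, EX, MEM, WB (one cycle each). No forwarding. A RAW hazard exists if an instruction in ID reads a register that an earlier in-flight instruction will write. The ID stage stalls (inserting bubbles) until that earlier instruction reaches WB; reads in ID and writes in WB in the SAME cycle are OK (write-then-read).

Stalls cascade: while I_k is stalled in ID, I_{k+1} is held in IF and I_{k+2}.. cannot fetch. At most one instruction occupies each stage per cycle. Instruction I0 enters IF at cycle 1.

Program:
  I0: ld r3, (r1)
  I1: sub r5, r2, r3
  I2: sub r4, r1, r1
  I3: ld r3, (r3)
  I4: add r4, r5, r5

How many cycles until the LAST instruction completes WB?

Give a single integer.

Answer: 11

Derivation:
I0 ld r3 <- r1: IF@1 ID@2 stall=0 (-) EX@3 MEM@4 WB@5
I1 sub r5 <- r2,r3: IF@2 ID@3 stall=2 (RAW on I0.r3 (WB@5)) EX@6 MEM@7 WB@8
I2 sub r4 <- r1,r1: IF@3 ID@6 stall=0 (-) EX@7 MEM@8 WB@9
I3 ld r3 <- r3: IF@6 ID@7 stall=0 (-) EX@8 MEM@9 WB@10
I4 add r4 <- r5,r5: IF@7 ID@8 stall=0 (-) EX@9 MEM@10 WB@11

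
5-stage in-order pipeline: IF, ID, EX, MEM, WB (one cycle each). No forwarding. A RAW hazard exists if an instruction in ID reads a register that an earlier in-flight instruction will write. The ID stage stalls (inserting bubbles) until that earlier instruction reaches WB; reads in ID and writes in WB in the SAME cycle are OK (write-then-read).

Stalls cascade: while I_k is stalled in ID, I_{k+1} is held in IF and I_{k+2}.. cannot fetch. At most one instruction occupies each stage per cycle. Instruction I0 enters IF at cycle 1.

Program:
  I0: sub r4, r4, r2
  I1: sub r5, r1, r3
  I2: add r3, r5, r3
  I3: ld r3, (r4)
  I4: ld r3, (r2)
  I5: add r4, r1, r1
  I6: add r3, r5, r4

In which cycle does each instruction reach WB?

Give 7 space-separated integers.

Answer: 5 6 9 10 11 12 15

Derivation:
I0 sub r4 <- r4,r2: IF@1 ID@2 stall=0 (-) EX@3 MEM@4 WB@5
I1 sub r5 <- r1,r3: IF@2 ID@3 stall=0 (-) EX@4 MEM@5 WB@6
I2 add r3 <- r5,r3: IF@3 ID@4 stall=2 (RAW on I1.r5 (WB@6)) EX@7 MEM@8 WB@9
I3 ld r3 <- r4: IF@4 ID@7 stall=0 (-) EX@8 MEM@9 WB@10
I4 ld r3 <- r2: IF@7 ID@8 stall=0 (-) EX@9 MEM@10 WB@11
I5 add r4 <- r1,r1: IF@8 ID@9 stall=0 (-) EX@10 MEM@11 WB@12
I6 add r3 <- r5,r4: IF@9 ID@10 stall=2 (RAW on I5.r4 (WB@12)) EX@13 MEM@14 WB@15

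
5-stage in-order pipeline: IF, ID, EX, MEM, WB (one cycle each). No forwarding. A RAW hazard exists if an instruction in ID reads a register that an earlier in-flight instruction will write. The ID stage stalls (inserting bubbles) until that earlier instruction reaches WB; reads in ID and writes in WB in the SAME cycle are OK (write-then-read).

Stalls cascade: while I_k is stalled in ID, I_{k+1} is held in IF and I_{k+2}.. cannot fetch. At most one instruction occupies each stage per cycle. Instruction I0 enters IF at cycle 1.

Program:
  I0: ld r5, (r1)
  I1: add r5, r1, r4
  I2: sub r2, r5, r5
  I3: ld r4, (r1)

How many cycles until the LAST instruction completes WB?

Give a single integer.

Answer: 10

Derivation:
I0 ld r5 <- r1: IF@1 ID@2 stall=0 (-) EX@3 MEM@4 WB@5
I1 add r5 <- r1,r4: IF@2 ID@3 stall=0 (-) EX@4 MEM@5 WB@6
I2 sub r2 <- r5,r5: IF@3 ID@4 stall=2 (RAW on I1.r5 (WB@6)) EX@7 MEM@8 WB@9
I3 ld r4 <- r1: IF@4 ID@7 stall=0 (-) EX@8 MEM@9 WB@10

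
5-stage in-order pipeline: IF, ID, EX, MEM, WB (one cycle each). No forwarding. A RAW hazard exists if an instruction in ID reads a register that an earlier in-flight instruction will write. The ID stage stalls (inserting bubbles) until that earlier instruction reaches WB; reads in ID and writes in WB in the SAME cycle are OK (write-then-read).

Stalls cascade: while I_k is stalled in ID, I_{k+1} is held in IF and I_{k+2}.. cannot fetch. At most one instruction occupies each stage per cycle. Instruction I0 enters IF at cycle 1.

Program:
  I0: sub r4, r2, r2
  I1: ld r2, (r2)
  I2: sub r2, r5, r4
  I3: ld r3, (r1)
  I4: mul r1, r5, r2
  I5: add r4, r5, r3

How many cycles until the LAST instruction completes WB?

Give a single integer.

Answer: 12

Derivation:
I0 sub r4 <- r2,r2: IF@1 ID@2 stall=0 (-) EX@3 MEM@4 WB@5
I1 ld r2 <- r2: IF@2 ID@3 stall=0 (-) EX@4 MEM@5 WB@6
I2 sub r2 <- r5,r4: IF@3 ID@4 stall=1 (RAW on I0.r4 (WB@5)) EX@6 MEM@7 WB@8
I3 ld r3 <- r1: IF@4 ID@6 stall=0 (-) EX@7 MEM@8 WB@9
I4 mul r1 <- r5,r2: IF@6 ID@7 stall=1 (RAW on I2.r2 (WB@8)) EX@9 MEM@10 WB@11
I5 add r4 <- r5,r3: IF@7 ID@9 stall=0 (-) EX@10 MEM@11 WB@12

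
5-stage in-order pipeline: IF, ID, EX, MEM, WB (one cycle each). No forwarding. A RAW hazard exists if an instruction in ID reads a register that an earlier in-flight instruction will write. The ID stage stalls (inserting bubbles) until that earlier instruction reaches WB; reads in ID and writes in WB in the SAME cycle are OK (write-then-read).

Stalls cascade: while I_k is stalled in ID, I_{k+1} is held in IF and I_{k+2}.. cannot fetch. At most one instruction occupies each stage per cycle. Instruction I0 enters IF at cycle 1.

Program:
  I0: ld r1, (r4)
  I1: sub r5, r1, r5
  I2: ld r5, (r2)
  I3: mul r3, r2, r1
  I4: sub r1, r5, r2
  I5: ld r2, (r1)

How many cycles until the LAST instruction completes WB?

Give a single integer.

Answer: 15

Derivation:
I0 ld r1 <- r4: IF@1 ID@2 stall=0 (-) EX@3 MEM@4 WB@5
I1 sub r5 <- r1,r5: IF@2 ID@3 stall=2 (RAW on I0.r1 (WB@5)) EX@6 MEM@7 WB@8
I2 ld r5 <- r2: IF@3 ID@6 stall=0 (-) EX@7 MEM@8 WB@9
I3 mul r3 <- r2,r1: IF@6 ID@7 stall=0 (-) EX@8 MEM@9 WB@10
I4 sub r1 <- r5,r2: IF@7 ID@8 stall=1 (RAW on I2.r5 (WB@9)) EX@10 MEM@11 WB@12
I5 ld r2 <- r1: IF@8 ID@10 stall=2 (RAW on I4.r1 (WB@12)) EX@13 MEM@14 WB@15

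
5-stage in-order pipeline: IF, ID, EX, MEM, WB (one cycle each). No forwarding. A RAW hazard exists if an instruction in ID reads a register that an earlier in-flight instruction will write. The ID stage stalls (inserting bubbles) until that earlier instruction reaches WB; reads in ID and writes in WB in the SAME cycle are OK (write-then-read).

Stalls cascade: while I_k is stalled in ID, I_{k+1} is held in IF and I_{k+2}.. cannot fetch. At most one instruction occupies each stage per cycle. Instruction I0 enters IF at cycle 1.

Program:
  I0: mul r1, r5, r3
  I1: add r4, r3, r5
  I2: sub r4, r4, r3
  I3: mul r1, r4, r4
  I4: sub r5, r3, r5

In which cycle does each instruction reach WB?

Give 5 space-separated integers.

Answer: 5 6 9 12 13

Derivation:
I0 mul r1 <- r5,r3: IF@1 ID@2 stall=0 (-) EX@3 MEM@4 WB@5
I1 add r4 <- r3,r5: IF@2 ID@3 stall=0 (-) EX@4 MEM@5 WB@6
I2 sub r4 <- r4,r3: IF@3 ID@4 stall=2 (RAW on I1.r4 (WB@6)) EX@7 MEM@8 WB@9
I3 mul r1 <- r4,r4: IF@4 ID@7 stall=2 (RAW on I2.r4 (WB@9)) EX@10 MEM@11 WB@12
I4 sub r5 <- r3,r5: IF@7 ID@10 stall=0 (-) EX@11 MEM@12 WB@13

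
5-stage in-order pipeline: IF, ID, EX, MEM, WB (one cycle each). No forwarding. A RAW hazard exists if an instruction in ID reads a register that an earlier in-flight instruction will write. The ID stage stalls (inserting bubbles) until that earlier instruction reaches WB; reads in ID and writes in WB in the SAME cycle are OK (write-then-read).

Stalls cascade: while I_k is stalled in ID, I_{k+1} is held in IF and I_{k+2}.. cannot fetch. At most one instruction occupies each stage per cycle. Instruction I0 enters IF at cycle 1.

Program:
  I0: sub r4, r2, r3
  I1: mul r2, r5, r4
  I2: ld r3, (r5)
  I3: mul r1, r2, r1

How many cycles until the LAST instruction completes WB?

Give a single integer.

Answer: 11

Derivation:
I0 sub r4 <- r2,r3: IF@1 ID@2 stall=0 (-) EX@3 MEM@4 WB@5
I1 mul r2 <- r5,r4: IF@2 ID@3 stall=2 (RAW on I0.r4 (WB@5)) EX@6 MEM@7 WB@8
I2 ld r3 <- r5: IF@3 ID@6 stall=0 (-) EX@7 MEM@8 WB@9
I3 mul r1 <- r2,r1: IF@6 ID@7 stall=1 (RAW on I1.r2 (WB@8)) EX@9 MEM@10 WB@11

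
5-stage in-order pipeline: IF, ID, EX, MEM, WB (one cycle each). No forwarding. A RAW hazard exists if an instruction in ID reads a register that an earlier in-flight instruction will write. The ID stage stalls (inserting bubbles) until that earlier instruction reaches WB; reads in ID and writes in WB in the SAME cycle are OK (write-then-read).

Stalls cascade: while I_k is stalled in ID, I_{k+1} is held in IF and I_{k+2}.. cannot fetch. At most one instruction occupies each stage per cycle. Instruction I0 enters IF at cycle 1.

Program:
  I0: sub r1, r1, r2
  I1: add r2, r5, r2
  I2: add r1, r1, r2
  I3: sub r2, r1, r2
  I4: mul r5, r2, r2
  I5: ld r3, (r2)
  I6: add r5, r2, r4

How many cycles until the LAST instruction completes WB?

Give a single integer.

I0 sub r1 <- r1,r2: IF@1 ID@2 stall=0 (-) EX@3 MEM@4 WB@5
I1 add r2 <- r5,r2: IF@2 ID@3 stall=0 (-) EX@4 MEM@5 WB@6
I2 add r1 <- r1,r2: IF@3 ID@4 stall=2 (RAW on I1.r2 (WB@6)) EX@7 MEM@8 WB@9
I3 sub r2 <- r1,r2: IF@4 ID@7 stall=2 (RAW on I2.r1 (WB@9)) EX@10 MEM@11 WB@12
I4 mul r5 <- r2,r2: IF@7 ID@10 stall=2 (RAW on I3.r2 (WB@12)) EX@13 MEM@14 WB@15
I5 ld r3 <- r2: IF@10 ID@13 stall=0 (-) EX@14 MEM@15 WB@16
I6 add r5 <- r2,r4: IF@13 ID@14 stall=0 (-) EX@15 MEM@16 WB@17

Answer: 17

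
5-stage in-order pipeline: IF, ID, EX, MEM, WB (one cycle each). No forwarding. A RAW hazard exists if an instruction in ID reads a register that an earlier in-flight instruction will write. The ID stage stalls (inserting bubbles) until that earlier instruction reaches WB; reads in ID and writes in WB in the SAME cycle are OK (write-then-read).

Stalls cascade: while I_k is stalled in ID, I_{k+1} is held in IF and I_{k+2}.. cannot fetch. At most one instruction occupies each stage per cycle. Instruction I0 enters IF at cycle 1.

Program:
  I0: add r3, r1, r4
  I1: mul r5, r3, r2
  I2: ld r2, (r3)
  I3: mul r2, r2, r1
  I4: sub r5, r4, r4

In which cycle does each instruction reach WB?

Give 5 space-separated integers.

Answer: 5 8 9 12 13

Derivation:
I0 add r3 <- r1,r4: IF@1 ID@2 stall=0 (-) EX@3 MEM@4 WB@5
I1 mul r5 <- r3,r2: IF@2 ID@3 stall=2 (RAW on I0.r3 (WB@5)) EX@6 MEM@7 WB@8
I2 ld r2 <- r3: IF@3 ID@6 stall=0 (-) EX@7 MEM@8 WB@9
I3 mul r2 <- r2,r1: IF@6 ID@7 stall=2 (RAW on I2.r2 (WB@9)) EX@10 MEM@11 WB@12
I4 sub r5 <- r4,r4: IF@7 ID@10 stall=0 (-) EX@11 MEM@12 WB@13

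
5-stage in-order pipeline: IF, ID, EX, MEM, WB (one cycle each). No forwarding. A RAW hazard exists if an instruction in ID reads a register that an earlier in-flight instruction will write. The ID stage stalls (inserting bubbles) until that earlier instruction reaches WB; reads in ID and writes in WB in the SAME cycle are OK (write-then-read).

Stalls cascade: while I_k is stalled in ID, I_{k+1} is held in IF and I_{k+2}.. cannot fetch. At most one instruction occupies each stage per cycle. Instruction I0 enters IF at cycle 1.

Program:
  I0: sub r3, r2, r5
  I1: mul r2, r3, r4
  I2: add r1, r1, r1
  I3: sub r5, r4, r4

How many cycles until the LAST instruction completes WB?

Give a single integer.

I0 sub r3 <- r2,r5: IF@1 ID@2 stall=0 (-) EX@3 MEM@4 WB@5
I1 mul r2 <- r3,r4: IF@2 ID@3 stall=2 (RAW on I0.r3 (WB@5)) EX@6 MEM@7 WB@8
I2 add r1 <- r1,r1: IF@3 ID@6 stall=0 (-) EX@7 MEM@8 WB@9
I3 sub r5 <- r4,r4: IF@6 ID@7 stall=0 (-) EX@8 MEM@9 WB@10

Answer: 10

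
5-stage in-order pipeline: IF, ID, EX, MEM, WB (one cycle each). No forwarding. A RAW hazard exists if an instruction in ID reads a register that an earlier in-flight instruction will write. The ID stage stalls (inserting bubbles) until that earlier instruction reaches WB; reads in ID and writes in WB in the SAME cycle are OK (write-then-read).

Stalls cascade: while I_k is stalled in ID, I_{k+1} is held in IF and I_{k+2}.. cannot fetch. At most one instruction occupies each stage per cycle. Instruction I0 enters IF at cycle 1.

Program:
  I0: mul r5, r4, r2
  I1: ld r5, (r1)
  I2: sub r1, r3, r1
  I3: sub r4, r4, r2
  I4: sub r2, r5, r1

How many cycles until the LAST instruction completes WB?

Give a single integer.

I0 mul r5 <- r4,r2: IF@1 ID@2 stall=0 (-) EX@3 MEM@4 WB@5
I1 ld r5 <- r1: IF@2 ID@3 stall=0 (-) EX@4 MEM@5 WB@6
I2 sub r1 <- r3,r1: IF@3 ID@4 stall=0 (-) EX@5 MEM@6 WB@7
I3 sub r4 <- r4,r2: IF@4 ID@5 stall=0 (-) EX@6 MEM@7 WB@8
I4 sub r2 <- r5,r1: IF@5 ID@6 stall=1 (RAW on I2.r1 (WB@7)) EX@8 MEM@9 WB@10

Answer: 10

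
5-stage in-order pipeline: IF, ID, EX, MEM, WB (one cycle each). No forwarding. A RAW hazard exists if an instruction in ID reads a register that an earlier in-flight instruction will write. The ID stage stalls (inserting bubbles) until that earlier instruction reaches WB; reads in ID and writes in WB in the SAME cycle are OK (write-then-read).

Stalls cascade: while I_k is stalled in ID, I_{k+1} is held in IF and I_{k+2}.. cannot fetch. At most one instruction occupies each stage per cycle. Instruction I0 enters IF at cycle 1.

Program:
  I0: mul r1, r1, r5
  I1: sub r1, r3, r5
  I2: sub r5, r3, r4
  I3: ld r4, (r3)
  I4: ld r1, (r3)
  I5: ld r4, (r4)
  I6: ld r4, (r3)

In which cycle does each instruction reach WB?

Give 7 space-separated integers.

Answer: 5 6 7 8 9 11 12

Derivation:
I0 mul r1 <- r1,r5: IF@1 ID@2 stall=0 (-) EX@3 MEM@4 WB@5
I1 sub r1 <- r3,r5: IF@2 ID@3 stall=0 (-) EX@4 MEM@5 WB@6
I2 sub r5 <- r3,r4: IF@3 ID@4 stall=0 (-) EX@5 MEM@6 WB@7
I3 ld r4 <- r3: IF@4 ID@5 stall=0 (-) EX@6 MEM@7 WB@8
I4 ld r1 <- r3: IF@5 ID@6 stall=0 (-) EX@7 MEM@8 WB@9
I5 ld r4 <- r4: IF@6 ID@7 stall=1 (RAW on I3.r4 (WB@8)) EX@9 MEM@10 WB@11
I6 ld r4 <- r3: IF@7 ID@9 stall=0 (-) EX@10 MEM@11 WB@12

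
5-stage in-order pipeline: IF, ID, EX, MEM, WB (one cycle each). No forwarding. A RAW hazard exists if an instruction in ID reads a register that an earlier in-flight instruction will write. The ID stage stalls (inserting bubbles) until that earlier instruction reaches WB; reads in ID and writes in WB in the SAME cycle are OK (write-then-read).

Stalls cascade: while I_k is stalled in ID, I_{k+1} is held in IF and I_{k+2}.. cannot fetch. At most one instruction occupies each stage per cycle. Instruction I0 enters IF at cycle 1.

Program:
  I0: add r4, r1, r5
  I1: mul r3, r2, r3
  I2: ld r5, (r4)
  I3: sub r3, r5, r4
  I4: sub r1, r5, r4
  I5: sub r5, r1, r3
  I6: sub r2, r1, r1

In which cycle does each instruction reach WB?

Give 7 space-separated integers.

I0 add r4 <- r1,r5: IF@1 ID@2 stall=0 (-) EX@3 MEM@4 WB@5
I1 mul r3 <- r2,r3: IF@2 ID@3 stall=0 (-) EX@4 MEM@5 WB@6
I2 ld r5 <- r4: IF@3 ID@4 stall=1 (RAW on I0.r4 (WB@5)) EX@6 MEM@7 WB@8
I3 sub r3 <- r5,r4: IF@4 ID@6 stall=2 (RAW on I2.r5 (WB@8)) EX@9 MEM@10 WB@11
I4 sub r1 <- r5,r4: IF@6 ID@9 stall=0 (-) EX@10 MEM@11 WB@12
I5 sub r5 <- r1,r3: IF@9 ID@10 stall=2 (RAW on I4.r1 (WB@12)) EX@13 MEM@14 WB@15
I6 sub r2 <- r1,r1: IF@10 ID@13 stall=0 (-) EX@14 MEM@15 WB@16

Answer: 5 6 8 11 12 15 16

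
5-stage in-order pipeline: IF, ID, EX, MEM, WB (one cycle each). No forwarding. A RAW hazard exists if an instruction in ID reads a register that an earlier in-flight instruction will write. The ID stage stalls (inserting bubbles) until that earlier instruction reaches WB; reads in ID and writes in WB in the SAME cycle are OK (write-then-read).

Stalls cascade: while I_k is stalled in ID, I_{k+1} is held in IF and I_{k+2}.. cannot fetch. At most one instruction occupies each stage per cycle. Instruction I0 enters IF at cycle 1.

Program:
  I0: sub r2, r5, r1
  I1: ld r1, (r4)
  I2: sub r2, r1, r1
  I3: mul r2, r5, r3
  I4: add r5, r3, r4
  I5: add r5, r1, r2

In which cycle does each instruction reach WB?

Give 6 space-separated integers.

I0 sub r2 <- r5,r1: IF@1 ID@2 stall=0 (-) EX@3 MEM@4 WB@5
I1 ld r1 <- r4: IF@2 ID@3 stall=0 (-) EX@4 MEM@5 WB@6
I2 sub r2 <- r1,r1: IF@3 ID@4 stall=2 (RAW on I1.r1 (WB@6)) EX@7 MEM@8 WB@9
I3 mul r2 <- r5,r3: IF@4 ID@7 stall=0 (-) EX@8 MEM@9 WB@10
I4 add r5 <- r3,r4: IF@7 ID@8 stall=0 (-) EX@9 MEM@10 WB@11
I5 add r5 <- r1,r2: IF@8 ID@9 stall=1 (RAW on I3.r2 (WB@10)) EX@11 MEM@12 WB@13

Answer: 5 6 9 10 11 13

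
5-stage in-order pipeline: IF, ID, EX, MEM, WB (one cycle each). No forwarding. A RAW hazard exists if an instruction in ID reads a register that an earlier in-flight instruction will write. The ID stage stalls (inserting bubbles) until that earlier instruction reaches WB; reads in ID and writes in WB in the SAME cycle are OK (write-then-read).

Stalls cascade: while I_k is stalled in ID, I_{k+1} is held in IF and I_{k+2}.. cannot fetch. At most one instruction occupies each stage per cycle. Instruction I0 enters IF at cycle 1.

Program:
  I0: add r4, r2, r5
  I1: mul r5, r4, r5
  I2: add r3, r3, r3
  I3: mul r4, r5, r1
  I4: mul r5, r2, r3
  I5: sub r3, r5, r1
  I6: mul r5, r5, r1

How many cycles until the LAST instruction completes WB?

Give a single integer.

I0 add r4 <- r2,r5: IF@1 ID@2 stall=0 (-) EX@3 MEM@4 WB@5
I1 mul r5 <- r4,r5: IF@2 ID@3 stall=2 (RAW on I0.r4 (WB@5)) EX@6 MEM@7 WB@8
I2 add r3 <- r3,r3: IF@3 ID@6 stall=0 (-) EX@7 MEM@8 WB@9
I3 mul r4 <- r5,r1: IF@6 ID@7 stall=1 (RAW on I1.r5 (WB@8)) EX@9 MEM@10 WB@11
I4 mul r5 <- r2,r3: IF@7 ID@9 stall=0 (-) EX@10 MEM@11 WB@12
I5 sub r3 <- r5,r1: IF@9 ID@10 stall=2 (RAW on I4.r5 (WB@12)) EX@13 MEM@14 WB@15
I6 mul r5 <- r5,r1: IF@10 ID@13 stall=0 (-) EX@14 MEM@15 WB@16

Answer: 16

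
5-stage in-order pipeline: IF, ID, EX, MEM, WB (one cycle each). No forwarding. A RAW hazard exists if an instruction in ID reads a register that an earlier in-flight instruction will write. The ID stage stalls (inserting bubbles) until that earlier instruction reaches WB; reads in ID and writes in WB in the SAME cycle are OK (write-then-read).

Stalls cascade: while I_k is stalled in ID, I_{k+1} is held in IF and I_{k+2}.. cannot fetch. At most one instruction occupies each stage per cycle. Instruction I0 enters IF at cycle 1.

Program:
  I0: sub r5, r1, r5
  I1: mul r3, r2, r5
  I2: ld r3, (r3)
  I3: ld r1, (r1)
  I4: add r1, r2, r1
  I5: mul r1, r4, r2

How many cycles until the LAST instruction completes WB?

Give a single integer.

I0 sub r5 <- r1,r5: IF@1 ID@2 stall=0 (-) EX@3 MEM@4 WB@5
I1 mul r3 <- r2,r5: IF@2 ID@3 stall=2 (RAW on I0.r5 (WB@5)) EX@6 MEM@7 WB@8
I2 ld r3 <- r3: IF@3 ID@6 stall=2 (RAW on I1.r3 (WB@8)) EX@9 MEM@10 WB@11
I3 ld r1 <- r1: IF@6 ID@9 stall=0 (-) EX@10 MEM@11 WB@12
I4 add r1 <- r2,r1: IF@9 ID@10 stall=2 (RAW on I3.r1 (WB@12)) EX@13 MEM@14 WB@15
I5 mul r1 <- r4,r2: IF@10 ID@13 stall=0 (-) EX@14 MEM@15 WB@16

Answer: 16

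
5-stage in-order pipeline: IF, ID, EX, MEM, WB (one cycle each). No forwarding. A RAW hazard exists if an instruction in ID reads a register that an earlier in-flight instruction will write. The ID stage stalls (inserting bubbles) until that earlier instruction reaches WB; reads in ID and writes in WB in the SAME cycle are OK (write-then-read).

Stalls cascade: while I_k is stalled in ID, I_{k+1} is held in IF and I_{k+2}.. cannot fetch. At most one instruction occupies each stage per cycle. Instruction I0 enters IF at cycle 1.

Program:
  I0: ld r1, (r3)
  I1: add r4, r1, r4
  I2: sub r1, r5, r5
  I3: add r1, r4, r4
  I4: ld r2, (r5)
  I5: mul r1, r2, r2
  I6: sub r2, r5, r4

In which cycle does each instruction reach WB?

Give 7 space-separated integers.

Answer: 5 8 9 11 12 15 16

Derivation:
I0 ld r1 <- r3: IF@1 ID@2 stall=0 (-) EX@3 MEM@4 WB@5
I1 add r4 <- r1,r4: IF@2 ID@3 stall=2 (RAW on I0.r1 (WB@5)) EX@6 MEM@7 WB@8
I2 sub r1 <- r5,r5: IF@3 ID@6 stall=0 (-) EX@7 MEM@8 WB@9
I3 add r1 <- r4,r4: IF@6 ID@7 stall=1 (RAW on I1.r4 (WB@8)) EX@9 MEM@10 WB@11
I4 ld r2 <- r5: IF@7 ID@9 stall=0 (-) EX@10 MEM@11 WB@12
I5 mul r1 <- r2,r2: IF@9 ID@10 stall=2 (RAW on I4.r2 (WB@12)) EX@13 MEM@14 WB@15
I6 sub r2 <- r5,r4: IF@10 ID@13 stall=0 (-) EX@14 MEM@15 WB@16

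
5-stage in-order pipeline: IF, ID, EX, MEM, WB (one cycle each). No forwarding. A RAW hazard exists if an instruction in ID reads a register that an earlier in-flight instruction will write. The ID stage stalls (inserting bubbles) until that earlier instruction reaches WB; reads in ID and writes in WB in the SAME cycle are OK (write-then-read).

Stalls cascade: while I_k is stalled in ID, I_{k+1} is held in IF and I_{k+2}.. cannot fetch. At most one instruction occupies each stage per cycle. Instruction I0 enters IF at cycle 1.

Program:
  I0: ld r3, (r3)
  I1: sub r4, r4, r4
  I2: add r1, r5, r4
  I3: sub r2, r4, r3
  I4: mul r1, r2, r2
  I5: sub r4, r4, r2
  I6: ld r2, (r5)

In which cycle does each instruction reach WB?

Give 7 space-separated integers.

Answer: 5 6 9 10 13 14 15

Derivation:
I0 ld r3 <- r3: IF@1 ID@2 stall=0 (-) EX@3 MEM@4 WB@5
I1 sub r4 <- r4,r4: IF@2 ID@3 stall=0 (-) EX@4 MEM@5 WB@6
I2 add r1 <- r5,r4: IF@3 ID@4 stall=2 (RAW on I1.r4 (WB@6)) EX@7 MEM@8 WB@9
I3 sub r2 <- r4,r3: IF@4 ID@7 stall=0 (-) EX@8 MEM@9 WB@10
I4 mul r1 <- r2,r2: IF@7 ID@8 stall=2 (RAW on I3.r2 (WB@10)) EX@11 MEM@12 WB@13
I5 sub r4 <- r4,r2: IF@8 ID@11 stall=0 (-) EX@12 MEM@13 WB@14
I6 ld r2 <- r5: IF@11 ID@12 stall=0 (-) EX@13 MEM@14 WB@15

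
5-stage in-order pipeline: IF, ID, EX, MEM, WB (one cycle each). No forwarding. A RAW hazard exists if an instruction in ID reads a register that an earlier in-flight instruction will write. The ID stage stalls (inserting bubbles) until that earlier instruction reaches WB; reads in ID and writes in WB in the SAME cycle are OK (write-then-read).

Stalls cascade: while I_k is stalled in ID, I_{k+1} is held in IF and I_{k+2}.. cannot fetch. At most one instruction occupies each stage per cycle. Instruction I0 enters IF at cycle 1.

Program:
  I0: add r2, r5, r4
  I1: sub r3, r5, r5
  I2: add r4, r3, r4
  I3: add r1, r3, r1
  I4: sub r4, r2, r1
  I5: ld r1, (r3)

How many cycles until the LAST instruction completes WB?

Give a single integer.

Answer: 14

Derivation:
I0 add r2 <- r5,r4: IF@1 ID@2 stall=0 (-) EX@3 MEM@4 WB@5
I1 sub r3 <- r5,r5: IF@2 ID@3 stall=0 (-) EX@4 MEM@5 WB@6
I2 add r4 <- r3,r4: IF@3 ID@4 stall=2 (RAW on I1.r3 (WB@6)) EX@7 MEM@8 WB@9
I3 add r1 <- r3,r1: IF@4 ID@7 stall=0 (-) EX@8 MEM@9 WB@10
I4 sub r4 <- r2,r1: IF@7 ID@8 stall=2 (RAW on I3.r1 (WB@10)) EX@11 MEM@12 WB@13
I5 ld r1 <- r3: IF@8 ID@11 stall=0 (-) EX@12 MEM@13 WB@14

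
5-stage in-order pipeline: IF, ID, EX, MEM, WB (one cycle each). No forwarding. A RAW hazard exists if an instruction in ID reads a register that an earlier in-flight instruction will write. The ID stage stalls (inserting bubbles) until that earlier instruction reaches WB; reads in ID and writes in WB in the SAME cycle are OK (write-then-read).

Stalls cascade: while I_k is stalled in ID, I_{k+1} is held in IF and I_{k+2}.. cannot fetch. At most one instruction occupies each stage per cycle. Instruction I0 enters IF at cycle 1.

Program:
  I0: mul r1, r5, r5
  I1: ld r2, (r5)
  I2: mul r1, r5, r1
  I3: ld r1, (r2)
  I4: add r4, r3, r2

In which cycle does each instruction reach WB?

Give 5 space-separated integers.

Answer: 5 6 8 9 10

Derivation:
I0 mul r1 <- r5,r5: IF@1 ID@2 stall=0 (-) EX@3 MEM@4 WB@5
I1 ld r2 <- r5: IF@2 ID@3 stall=0 (-) EX@4 MEM@5 WB@6
I2 mul r1 <- r5,r1: IF@3 ID@4 stall=1 (RAW on I0.r1 (WB@5)) EX@6 MEM@7 WB@8
I3 ld r1 <- r2: IF@4 ID@6 stall=0 (-) EX@7 MEM@8 WB@9
I4 add r4 <- r3,r2: IF@6 ID@7 stall=0 (-) EX@8 MEM@9 WB@10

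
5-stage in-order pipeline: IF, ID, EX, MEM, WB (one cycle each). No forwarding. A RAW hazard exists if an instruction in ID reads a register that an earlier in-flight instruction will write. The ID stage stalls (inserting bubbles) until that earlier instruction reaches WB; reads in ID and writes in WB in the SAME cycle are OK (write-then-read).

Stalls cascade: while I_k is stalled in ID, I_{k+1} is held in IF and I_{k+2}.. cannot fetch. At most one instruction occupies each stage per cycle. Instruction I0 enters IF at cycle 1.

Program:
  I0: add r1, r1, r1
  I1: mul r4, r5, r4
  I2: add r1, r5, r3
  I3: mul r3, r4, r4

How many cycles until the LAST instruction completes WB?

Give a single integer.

Answer: 9

Derivation:
I0 add r1 <- r1,r1: IF@1 ID@2 stall=0 (-) EX@3 MEM@4 WB@5
I1 mul r4 <- r5,r4: IF@2 ID@3 stall=0 (-) EX@4 MEM@5 WB@6
I2 add r1 <- r5,r3: IF@3 ID@4 stall=0 (-) EX@5 MEM@6 WB@7
I3 mul r3 <- r4,r4: IF@4 ID@5 stall=1 (RAW on I1.r4 (WB@6)) EX@7 MEM@8 WB@9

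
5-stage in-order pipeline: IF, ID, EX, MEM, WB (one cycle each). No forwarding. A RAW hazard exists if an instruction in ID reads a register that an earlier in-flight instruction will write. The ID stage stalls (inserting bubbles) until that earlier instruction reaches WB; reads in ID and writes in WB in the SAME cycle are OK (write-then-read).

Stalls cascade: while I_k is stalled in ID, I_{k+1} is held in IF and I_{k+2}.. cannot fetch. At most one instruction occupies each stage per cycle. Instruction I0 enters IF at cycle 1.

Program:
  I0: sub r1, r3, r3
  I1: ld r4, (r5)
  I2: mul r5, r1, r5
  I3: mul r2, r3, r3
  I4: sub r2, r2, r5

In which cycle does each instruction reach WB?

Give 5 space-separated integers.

I0 sub r1 <- r3,r3: IF@1 ID@2 stall=0 (-) EX@3 MEM@4 WB@5
I1 ld r4 <- r5: IF@2 ID@3 stall=0 (-) EX@4 MEM@5 WB@6
I2 mul r5 <- r1,r5: IF@3 ID@4 stall=1 (RAW on I0.r1 (WB@5)) EX@6 MEM@7 WB@8
I3 mul r2 <- r3,r3: IF@4 ID@6 stall=0 (-) EX@7 MEM@8 WB@9
I4 sub r2 <- r2,r5: IF@6 ID@7 stall=2 (RAW on I3.r2 (WB@9)) EX@10 MEM@11 WB@12

Answer: 5 6 8 9 12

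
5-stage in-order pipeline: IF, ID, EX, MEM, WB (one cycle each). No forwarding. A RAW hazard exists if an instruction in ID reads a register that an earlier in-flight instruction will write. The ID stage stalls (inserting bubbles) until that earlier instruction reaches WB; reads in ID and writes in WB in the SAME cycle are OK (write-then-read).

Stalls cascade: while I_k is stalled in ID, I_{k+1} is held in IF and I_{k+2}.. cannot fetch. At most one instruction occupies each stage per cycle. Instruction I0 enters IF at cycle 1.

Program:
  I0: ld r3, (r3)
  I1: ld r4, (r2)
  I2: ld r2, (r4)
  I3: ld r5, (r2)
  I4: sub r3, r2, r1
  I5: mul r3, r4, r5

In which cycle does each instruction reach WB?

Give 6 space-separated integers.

Answer: 5 6 9 12 13 15

Derivation:
I0 ld r3 <- r3: IF@1 ID@2 stall=0 (-) EX@3 MEM@4 WB@5
I1 ld r4 <- r2: IF@2 ID@3 stall=0 (-) EX@4 MEM@5 WB@6
I2 ld r2 <- r4: IF@3 ID@4 stall=2 (RAW on I1.r4 (WB@6)) EX@7 MEM@8 WB@9
I3 ld r5 <- r2: IF@4 ID@7 stall=2 (RAW on I2.r2 (WB@9)) EX@10 MEM@11 WB@12
I4 sub r3 <- r2,r1: IF@7 ID@10 stall=0 (-) EX@11 MEM@12 WB@13
I5 mul r3 <- r4,r5: IF@10 ID@11 stall=1 (RAW on I3.r5 (WB@12)) EX@13 MEM@14 WB@15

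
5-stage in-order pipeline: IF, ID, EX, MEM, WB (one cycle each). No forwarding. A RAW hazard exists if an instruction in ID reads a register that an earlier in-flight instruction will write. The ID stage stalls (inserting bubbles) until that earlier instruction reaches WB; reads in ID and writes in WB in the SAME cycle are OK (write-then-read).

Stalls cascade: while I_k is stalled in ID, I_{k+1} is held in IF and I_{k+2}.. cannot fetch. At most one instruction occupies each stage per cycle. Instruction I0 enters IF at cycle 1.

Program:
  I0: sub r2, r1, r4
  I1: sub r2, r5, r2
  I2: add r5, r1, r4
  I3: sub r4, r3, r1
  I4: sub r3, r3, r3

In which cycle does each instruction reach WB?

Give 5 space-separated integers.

I0 sub r2 <- r1,r4: IF@1 ID@2 stall=0 (-) EX@3 MEM@4 WB@5
I1 sub r2 <- r5,r2: IF@2 ID@3 stall=2 (RAW on I0.r2 (WB@5)) EX@6 MEM@7 WB@8
I2 add r5 <- r1,r4: IF@3 ID@6 stall=0 (-) EX@7 MEM@8 WB@9
I3 sub r4 <- r3,r1: IF@6 ID@7 stall=0 (-) EX@8 MEM@9 WB@10
I4 sub r3 <- r3,r3: IF@7 ID@8 stall=0 (-) EX@9 MEM@10 WB@11

Answer: 5 8 9 10 11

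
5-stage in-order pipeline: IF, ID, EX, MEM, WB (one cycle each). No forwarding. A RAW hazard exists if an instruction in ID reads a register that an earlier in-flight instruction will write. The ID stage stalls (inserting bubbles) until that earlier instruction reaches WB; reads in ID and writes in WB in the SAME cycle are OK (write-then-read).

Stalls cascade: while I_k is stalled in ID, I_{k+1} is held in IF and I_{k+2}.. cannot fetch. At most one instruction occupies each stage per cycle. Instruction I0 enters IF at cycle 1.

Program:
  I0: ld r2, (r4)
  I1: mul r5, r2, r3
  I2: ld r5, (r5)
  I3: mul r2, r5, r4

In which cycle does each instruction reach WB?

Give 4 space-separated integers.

I0 ld r2 <- r4: IF@1 ID@2 stall=0 (-) EX@3 MEM@4 WB@5
I1 mul r5 <- r2,r3: IF@2 ID@3 stall=2 (RAW on I0.r2 (WB@5)) EX@6 MEM@7 WB@8
I2 ld r5 <- r5: IF@3 ID@6 stall=2 (RAW on I1.r5 (WB@8)) EX@9 MEM@10 WB@11
I3 mul r2 <- r5,r4: IF@6 ID@9 stall=2 (RAW on I2.r5 (WB@11)) EX@12 MEM@13 WB@14

Answer: 5 8 11 14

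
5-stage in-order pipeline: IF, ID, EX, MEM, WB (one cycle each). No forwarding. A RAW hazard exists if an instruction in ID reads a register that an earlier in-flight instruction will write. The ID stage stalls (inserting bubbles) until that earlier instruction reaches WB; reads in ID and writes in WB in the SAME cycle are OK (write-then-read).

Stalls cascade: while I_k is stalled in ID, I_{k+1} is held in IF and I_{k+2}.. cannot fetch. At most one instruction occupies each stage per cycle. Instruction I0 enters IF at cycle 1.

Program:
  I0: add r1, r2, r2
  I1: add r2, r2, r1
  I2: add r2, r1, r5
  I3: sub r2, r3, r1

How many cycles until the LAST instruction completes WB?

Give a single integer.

Answer: 10

Derivation:
I0 add r1 <- r2,r2: IF@1 ID@2 stall=0 (-) EX@3 MEM@4 WB@5
I1 add r2 <- r2,r1: IF@2 ID@3 stall=2 (RAW on I0.r1 (WB@5)) EX@6 MEM@7 WB@8
I2 add r2 <- r1,r5: IF@3 ID@6 stall=0 (-) EX@7 MEM@8 WB@9
I3 sub r2 <- r3,r1: IF@6 ID@7 stall=0 (-) EX@8 MEM@9 WB@10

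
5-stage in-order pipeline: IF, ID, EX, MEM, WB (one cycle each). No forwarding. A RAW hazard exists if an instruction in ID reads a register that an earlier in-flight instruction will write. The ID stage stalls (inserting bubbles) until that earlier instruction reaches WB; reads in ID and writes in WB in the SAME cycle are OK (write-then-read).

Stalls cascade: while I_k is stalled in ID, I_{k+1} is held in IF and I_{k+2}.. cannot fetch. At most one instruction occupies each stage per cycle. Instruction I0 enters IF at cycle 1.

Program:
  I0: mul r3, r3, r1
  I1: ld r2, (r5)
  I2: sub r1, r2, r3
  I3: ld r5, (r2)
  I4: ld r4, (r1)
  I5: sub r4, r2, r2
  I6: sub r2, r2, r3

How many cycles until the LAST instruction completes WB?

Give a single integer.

I0 mul r3 <- r3,r1: IF@1 ID@2 stall=0 (-) EX@3 MEM@4 WB@5
I1 ld r2 <- r5: IF@2 ID@3 stall=0 (-) EX@4 MEM@5 WB@6
I2 sub r1 <- r2,r3: IF@3 ID@4 stall=2 (RAW on I1.r2 (WB@6)) EX@7 MEM@8 WB@9
I3 ld r5 <- r2: IF@4 ID@7 stall=0 (-) EX@8 MEM@9 WB@10
I4 ld r4 <- r1: IF@7 ID@8 stall=1 (RAW on I2.r1 (WB@9)) EX@10 MEM@11 WB@12
I5 sub r4 <- r2,r2: IF@8 ID@10 stall=0 (-) EX@11 MEM@12 WB@13
I6 sub r2 <- r2,r3: IF@10 ID@11 stall=0 (-) EX@12 MEM@13 WB@14

Answer: 14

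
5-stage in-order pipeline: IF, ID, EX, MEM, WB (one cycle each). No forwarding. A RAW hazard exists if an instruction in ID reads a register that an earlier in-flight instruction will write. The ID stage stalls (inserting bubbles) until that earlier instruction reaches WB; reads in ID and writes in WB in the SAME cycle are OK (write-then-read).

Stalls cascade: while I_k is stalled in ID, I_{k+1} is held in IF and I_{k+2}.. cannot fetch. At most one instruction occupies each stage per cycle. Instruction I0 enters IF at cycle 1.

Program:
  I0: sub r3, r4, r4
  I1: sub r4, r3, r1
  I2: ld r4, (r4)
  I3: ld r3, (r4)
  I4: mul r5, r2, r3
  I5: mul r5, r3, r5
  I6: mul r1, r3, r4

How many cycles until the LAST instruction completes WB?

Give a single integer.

I0 sub r3 <- r4,r4: IF@1 ID@2 stall=0 (-) EX@3 MEM@4 WB@5
I1 sub r4 <- r3,r1: IF@2 ID@3 stall=2 (RAW on I0.r3 (WB@5)) EX@6 MEM@7 WB@8
I2 ld r4 <- r4: IF@3 ID@6 stall=2 (RAW on I1.r4 (WB@8)) EX@9 MEM@10 WB@11
I3 ld r3 <- r4: IF@6 ID@9 stall=2 (RAW on I2.r4 (WB@11)) EX@12 MEM@13 WB@14
I4 mul r5 <- r2,r3: IF@9 ID@12 stall=2 (RAW on I3.r3 (WB@14)) EX@15 MEM@16 WB@17
I5 mul r5 <- r3,r5: IF@12 ID@15 stall=2 (RAW on I4.r5 (WB@17)) EX@18 MEM@19 WB@20
I6 mul r1 <- r3,r4: IF@15 ID@18 stall=0 (-) EX@19 MEM@20 WB@21

Answer: 21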